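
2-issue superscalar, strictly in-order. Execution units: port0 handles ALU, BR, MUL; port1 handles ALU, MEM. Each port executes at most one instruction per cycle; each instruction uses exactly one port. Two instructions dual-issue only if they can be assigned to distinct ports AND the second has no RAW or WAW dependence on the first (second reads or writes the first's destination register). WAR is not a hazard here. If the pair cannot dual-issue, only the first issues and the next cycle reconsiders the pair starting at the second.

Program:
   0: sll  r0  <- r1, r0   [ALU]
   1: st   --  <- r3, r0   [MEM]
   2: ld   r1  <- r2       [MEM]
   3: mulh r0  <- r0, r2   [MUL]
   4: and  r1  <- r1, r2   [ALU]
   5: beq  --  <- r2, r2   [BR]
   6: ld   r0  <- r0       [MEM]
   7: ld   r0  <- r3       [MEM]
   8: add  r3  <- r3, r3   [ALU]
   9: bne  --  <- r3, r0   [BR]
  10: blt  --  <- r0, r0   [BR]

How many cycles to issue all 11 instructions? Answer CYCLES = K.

CYCLES = 8

t=0 i0:sll.ALU ; RAW r0
t=1 i1:st.MEM ; no-port MEM/MEM
t=2 i2,i3:ld.MEM+mulh.MUL ; dual
t=3 i4,i5:and.ALU+beq.BR ; dual
t=4 i6:ld.MEM ; no-port MEM/MEM
t=5 i7,i8:ld.MEM+add.ALU ; dual
t=6 i9:bne.BR ; no-port BR/BR
t=7 i10:blt.BR ; tail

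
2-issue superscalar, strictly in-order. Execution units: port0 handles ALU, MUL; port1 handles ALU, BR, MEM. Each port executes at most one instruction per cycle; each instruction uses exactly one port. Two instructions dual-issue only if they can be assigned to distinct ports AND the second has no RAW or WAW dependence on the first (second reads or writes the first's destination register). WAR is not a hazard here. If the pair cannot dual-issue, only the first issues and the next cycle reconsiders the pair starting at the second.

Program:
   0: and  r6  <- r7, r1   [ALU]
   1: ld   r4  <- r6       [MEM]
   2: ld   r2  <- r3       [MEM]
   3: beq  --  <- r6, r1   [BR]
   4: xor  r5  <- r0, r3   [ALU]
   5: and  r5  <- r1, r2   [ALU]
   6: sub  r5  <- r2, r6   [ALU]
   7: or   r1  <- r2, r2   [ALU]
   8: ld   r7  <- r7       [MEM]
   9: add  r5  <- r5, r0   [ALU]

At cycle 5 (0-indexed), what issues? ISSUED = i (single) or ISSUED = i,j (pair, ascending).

ISSUED = 6,7

[0] i0  and  -- RAW r6
[1] i1  ld  -- no-port MEM/MEM
[2] i2  ld  -- no-port MEM/BR
[3] i3+i4  beq xor  -- 2-wide
[4] i5  and  -- WAW r5
[5] i6+i7  sub or  -- 2-wide
[6] i8+i9  ld add  -- 2-wide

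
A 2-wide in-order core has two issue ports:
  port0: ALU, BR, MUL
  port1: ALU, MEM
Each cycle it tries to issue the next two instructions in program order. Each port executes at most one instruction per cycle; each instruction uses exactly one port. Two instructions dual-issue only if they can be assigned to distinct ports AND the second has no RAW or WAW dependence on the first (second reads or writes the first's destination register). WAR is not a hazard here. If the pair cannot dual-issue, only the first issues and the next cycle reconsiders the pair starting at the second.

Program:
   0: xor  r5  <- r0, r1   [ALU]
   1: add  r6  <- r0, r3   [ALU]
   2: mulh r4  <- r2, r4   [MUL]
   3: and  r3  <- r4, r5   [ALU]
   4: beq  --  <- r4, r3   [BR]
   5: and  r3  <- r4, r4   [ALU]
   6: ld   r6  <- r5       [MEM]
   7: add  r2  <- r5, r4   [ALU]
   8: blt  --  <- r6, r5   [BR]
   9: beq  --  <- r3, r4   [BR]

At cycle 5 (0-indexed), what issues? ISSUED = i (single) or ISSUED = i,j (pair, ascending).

t=0 i0+i1:xor;add ; 2-wide
t=1 i2:mulh ; RAW r4
t=2 i3:and ; RAW r3
t=3 i4+i5:beq;and ; 2-wide
t=4 i6+i7:ld;add ; 2-wide
t=5 i8:blt ; no-port BR/BR
t=6 i9:beq ; tail

ISSUED = 8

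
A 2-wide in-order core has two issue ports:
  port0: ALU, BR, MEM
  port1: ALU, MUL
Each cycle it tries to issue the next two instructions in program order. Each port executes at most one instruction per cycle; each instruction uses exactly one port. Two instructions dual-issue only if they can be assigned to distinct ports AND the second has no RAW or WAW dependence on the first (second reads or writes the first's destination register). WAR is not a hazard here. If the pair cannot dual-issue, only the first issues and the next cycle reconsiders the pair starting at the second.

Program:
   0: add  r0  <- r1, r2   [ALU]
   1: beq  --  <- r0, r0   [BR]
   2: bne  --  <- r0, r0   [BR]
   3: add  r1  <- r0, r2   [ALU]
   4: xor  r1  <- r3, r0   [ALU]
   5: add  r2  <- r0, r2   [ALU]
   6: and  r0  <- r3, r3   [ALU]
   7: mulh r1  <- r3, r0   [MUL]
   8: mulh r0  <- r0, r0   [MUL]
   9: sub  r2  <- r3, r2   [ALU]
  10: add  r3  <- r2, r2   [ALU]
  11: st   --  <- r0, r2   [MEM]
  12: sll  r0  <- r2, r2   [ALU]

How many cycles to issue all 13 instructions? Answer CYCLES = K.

[0] i0  add.ALU  -- RAW r0
[1] i1  beq.BR  -- no-port BR/BR
[2] i2&i3  bne.BR+add.ALU  -- pair
[3] i4&i5  xor.ALU+add.ALU  -- pair
[4] i6  and.ALU  -- RAW r0
[5] i7  mulh.MUL  -- no-port MUL/MUL
[6] i8&i9  mulh.MUL+sub.ALU  -- pair
[7] i10&i11  add.ALU+st.MEM  -- pair
[8] i12  sll.ALU  -- tail

CYCLES = 9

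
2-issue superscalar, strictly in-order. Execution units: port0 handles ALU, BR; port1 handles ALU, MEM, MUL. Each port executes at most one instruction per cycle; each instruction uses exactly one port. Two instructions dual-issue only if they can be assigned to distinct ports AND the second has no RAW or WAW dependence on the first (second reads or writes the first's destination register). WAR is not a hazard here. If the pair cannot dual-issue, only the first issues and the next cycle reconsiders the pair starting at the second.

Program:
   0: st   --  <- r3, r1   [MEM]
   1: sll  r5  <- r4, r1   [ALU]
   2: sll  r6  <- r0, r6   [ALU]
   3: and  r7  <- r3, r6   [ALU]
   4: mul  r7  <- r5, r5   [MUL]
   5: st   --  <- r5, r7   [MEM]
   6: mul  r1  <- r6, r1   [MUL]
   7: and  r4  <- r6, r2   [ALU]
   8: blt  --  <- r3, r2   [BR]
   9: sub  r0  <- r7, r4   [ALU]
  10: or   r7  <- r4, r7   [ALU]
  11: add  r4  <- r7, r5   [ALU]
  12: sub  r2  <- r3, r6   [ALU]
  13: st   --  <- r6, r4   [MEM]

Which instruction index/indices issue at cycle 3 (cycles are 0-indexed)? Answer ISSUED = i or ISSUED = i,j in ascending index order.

[0] i0,i1  st+sll  -- dual
[1] i2  sll  -- RAW r6
[2] i3  and  -- WAW r7
[3] i4  mul  -- no-port MUL/MEM
[4] i5  st  -- no-port MEM/MUL
[5] i6,i7  mul+and  -- dual
[6] i8,i9  blt+sub  -- dual
[7] i10  or  -- RAW r7
[8] i11,i12  add+sub  -- dual
[9] i13  st  -- tail

ISSUED = 4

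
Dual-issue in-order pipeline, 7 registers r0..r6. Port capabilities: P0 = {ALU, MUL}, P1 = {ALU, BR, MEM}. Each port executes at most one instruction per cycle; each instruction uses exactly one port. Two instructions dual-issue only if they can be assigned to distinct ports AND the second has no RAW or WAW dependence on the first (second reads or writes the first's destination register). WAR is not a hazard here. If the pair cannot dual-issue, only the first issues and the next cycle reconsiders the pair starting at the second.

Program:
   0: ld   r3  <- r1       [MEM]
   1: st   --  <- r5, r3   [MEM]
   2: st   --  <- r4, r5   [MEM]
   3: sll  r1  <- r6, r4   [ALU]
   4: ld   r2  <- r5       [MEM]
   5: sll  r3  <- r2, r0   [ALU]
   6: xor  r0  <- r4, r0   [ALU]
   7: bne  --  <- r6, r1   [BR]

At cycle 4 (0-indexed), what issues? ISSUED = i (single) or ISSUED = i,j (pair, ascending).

ISSUED = 5,6

  cy0 -> i0 (ld.MEM) no-port MEM/MEM
  cy1 -> i1 (st.MEM) no-port MEM/MEM
  cy2 -> i2+i3 (st.MEM/sll.ALU) pair
  cy3 -> i4 (ld.MEM) RAW r2
  cy4 -> i5+i6 (sll.ALU/xor.ALU) pair
  cy5 -> i7 (bne.BR) tail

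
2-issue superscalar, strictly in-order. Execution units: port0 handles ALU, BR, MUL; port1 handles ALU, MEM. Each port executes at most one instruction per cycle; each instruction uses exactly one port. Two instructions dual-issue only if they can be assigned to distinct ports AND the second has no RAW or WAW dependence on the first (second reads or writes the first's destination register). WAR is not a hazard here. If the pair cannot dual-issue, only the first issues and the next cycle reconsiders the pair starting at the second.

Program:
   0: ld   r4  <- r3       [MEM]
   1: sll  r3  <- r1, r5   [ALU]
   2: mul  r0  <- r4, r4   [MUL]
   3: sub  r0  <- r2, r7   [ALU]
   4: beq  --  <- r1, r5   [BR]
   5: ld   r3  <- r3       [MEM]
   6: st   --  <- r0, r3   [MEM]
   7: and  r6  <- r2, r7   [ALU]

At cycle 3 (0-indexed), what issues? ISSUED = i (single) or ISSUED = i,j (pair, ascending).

ISSUED = 5

0. ld.MEM/sll.ALU @i0+i1  | dual
1. mul.MUL @i2  | WAW r0
2. sub.ALU/beq.BR @i3+i4  | dual
3. ld.MEM @i5  | no-port MEM/MEM
4. st.MEM/and.ALU @i6+i7  | dual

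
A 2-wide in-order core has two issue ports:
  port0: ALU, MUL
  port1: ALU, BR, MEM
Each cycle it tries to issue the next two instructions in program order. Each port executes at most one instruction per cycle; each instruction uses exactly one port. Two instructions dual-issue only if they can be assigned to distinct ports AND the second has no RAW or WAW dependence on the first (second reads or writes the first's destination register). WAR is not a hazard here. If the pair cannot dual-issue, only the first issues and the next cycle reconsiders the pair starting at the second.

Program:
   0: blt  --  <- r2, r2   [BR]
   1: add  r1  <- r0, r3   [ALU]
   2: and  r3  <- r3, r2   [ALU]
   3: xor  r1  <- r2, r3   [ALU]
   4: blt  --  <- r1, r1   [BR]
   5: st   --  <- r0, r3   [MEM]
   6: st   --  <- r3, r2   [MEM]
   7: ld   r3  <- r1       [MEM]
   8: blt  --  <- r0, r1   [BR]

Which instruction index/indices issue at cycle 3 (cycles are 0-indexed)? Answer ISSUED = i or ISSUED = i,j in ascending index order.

ISSUED = 4

#0 head=0: blt+add i0/i1 pair
#1 head=2: and i2 RAW r3
#2 head=3: xor i3 RAW r1
#3 head=4: blt i4 no-port BR/MEM
#4 head=5: st i5 no-port MEM/MEM
#5 head=6: st i6 no-port MEM/MEM
#6 head=7: ld i7 no-port MEM/BR
#7 head=8: blt i8 tail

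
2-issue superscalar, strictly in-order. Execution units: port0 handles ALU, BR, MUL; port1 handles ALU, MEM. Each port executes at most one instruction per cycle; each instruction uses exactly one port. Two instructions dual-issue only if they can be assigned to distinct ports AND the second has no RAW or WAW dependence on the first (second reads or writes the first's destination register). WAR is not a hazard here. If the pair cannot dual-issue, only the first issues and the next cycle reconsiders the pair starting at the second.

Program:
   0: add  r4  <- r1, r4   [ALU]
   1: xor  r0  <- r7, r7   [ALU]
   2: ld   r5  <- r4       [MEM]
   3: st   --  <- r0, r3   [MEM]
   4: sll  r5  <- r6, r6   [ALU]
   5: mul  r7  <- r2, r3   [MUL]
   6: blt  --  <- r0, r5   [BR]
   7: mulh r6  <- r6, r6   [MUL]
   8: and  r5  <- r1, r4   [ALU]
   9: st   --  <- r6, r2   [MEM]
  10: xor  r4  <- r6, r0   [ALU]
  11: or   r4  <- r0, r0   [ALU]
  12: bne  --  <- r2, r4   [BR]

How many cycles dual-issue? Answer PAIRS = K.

0. add.ALU/xor.ALU @i0/i1  | pair
1. ld.MEM @i2  | no-port MEM/MEM
2. st.MEM/sll.ALU @i3/i4  | pair
3. mul.MUL @i5  | no-port MUL/BR
4. blt.BR @i6  | no-port BR/MUL
5. mulh.MUL/and.ALU @i7/i8  | pair
6. st.MEM/xor.ALU @i9/i10  | pair
7. or.ALU @i11  | RAW r4
8. bne.BR @i12  | tail

PAIRS = 4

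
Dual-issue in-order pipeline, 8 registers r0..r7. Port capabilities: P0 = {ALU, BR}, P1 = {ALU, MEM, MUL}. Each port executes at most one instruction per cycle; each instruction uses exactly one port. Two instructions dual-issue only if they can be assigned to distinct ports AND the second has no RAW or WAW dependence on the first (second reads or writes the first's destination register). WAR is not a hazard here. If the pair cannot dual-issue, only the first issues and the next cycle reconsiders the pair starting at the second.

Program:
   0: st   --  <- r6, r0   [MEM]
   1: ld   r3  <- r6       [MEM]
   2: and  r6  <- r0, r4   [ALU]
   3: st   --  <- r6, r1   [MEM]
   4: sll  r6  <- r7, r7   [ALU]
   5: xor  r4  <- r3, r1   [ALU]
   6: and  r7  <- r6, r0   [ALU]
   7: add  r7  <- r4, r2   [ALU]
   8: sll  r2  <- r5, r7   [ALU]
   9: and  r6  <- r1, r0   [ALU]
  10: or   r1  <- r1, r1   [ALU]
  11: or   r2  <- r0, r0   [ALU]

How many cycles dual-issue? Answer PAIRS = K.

[0] i0  st  -- no-port MEM/MEM
[1] i1&i2  ld/and  -- dual
[2] i3&i4  st/sll  -- dual
[3] i5&i6  xor/and  -- dual
[4] i7  add  -- RAW r7
[5] i8&i9  sll/and  -- dual
[6] i10&i11  or/or  -- dual

PAIRS = 5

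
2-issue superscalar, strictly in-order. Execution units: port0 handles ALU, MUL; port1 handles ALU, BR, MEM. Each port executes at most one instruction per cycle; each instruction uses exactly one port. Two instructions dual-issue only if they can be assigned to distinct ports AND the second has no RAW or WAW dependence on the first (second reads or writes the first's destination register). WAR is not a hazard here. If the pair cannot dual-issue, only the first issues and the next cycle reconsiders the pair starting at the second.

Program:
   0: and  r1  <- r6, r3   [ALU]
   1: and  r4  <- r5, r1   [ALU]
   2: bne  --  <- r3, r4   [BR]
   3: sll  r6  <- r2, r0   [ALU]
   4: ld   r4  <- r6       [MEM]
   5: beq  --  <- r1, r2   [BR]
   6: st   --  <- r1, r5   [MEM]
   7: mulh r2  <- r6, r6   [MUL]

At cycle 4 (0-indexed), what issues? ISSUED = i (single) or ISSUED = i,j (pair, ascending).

ISSUED = 5

t=0 i0:and ; RAW r1
t=1 i1:and ; RAW r4
t=2 i2/i3:bne sll ; dual
t=3 i4:ld ; no-port MEM/BR
t=4 i5:beq ; no-port BR/MEM
t=5 i6/i7:st mulh ; dual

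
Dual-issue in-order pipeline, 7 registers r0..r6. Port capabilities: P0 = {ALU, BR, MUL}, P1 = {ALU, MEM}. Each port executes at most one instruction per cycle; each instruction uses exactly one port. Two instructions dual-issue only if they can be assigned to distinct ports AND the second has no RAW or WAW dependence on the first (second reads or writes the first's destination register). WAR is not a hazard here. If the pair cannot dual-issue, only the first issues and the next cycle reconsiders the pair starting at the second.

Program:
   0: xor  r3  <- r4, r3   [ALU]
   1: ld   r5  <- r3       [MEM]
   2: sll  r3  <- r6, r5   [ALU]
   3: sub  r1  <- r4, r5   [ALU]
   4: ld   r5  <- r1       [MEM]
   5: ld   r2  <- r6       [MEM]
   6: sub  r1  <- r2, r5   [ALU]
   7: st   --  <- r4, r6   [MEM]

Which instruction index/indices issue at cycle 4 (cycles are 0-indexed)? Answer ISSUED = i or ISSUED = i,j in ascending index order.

[0] i0  xor  -- RAW r3
[1] i1  ld  -- RAW r5
[2] i2,i3  sll/sub  -- 2-wide
[3] i4  ld  -- no-port MEM/MEM
[4] i5  ld  -- RAW r2
[5] i6,i7  sub/st  -- 2-wide

ISSUED = 5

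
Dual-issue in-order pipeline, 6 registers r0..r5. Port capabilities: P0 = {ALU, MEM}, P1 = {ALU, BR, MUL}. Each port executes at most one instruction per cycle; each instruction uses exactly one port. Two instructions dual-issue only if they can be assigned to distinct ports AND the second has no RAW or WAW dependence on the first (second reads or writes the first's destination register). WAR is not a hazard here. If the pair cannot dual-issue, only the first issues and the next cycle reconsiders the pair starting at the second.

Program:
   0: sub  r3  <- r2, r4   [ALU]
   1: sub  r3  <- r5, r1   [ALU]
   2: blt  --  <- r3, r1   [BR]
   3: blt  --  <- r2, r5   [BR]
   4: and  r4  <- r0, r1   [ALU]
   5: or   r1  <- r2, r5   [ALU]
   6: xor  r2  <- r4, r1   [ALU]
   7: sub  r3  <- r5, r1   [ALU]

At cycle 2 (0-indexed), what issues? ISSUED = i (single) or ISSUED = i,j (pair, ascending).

#0 head=0: sub i0 WAW r3
#1 head=1: sub i1 RAW r3
#2 head=2: blt i2 no-port BR/BR
#3 head=3: blt and i3&i4 pair
#4 head=5: or i5 RAW r1
#5 head=6: xor sub i6&i7 pair

ISSUED = 2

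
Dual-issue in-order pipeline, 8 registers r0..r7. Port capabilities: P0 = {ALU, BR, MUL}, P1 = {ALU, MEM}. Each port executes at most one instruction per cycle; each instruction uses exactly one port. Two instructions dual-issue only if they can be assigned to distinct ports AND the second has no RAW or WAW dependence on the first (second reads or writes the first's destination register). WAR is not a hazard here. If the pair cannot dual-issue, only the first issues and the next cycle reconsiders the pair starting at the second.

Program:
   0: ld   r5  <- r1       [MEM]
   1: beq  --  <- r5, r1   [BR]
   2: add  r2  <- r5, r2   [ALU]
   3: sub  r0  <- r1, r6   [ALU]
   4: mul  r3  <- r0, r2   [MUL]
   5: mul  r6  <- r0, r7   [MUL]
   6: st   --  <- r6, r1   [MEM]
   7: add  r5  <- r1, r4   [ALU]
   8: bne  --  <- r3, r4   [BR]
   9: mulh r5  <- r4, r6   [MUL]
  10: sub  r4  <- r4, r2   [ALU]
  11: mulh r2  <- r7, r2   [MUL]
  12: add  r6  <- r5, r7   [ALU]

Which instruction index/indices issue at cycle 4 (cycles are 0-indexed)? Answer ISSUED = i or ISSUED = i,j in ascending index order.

t=0 i0:ld.MEM ; RAW r5
t=1 i1/i2:beq.BR;add.ALU ; dual
t=2 i3:sub.ALU ; RAW r0
t=3 i4:mul.MUL ; no-port MUL/MUL
t=4 i5:mul.MUL ; RAW r6
t=5 i6/i7:st.MEM;add.ALU ; dual
t=6 i8:bne.BR ; no-port BR/MUL
t=7 i9/i10:mulh.MUL;sub.ALU ; dual
t=8 i11/i12:mulh.MUL;add.ALU ; dual

ISSUED = 5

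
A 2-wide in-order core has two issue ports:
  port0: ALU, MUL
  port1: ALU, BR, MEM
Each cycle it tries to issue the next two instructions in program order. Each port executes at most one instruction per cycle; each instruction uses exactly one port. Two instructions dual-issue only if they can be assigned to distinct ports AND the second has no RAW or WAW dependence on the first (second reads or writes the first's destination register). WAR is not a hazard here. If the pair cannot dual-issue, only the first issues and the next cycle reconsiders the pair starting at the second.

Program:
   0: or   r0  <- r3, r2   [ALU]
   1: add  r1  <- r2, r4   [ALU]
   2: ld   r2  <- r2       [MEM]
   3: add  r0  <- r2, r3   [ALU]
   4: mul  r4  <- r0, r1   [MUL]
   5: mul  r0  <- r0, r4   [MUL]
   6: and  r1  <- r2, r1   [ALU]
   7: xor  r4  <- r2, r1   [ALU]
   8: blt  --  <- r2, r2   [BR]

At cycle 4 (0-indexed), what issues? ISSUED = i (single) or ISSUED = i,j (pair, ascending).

t=0 i0&i1:or.ALU/add.ALU ; pair
t=1 i2:ld.MEM ; RAW r2
t=2 i3:add.ALU ; RAW r0
t=3 i4:mul.MUL ; no-port MUL/MUL
t=4 i5&i6:mul.MUL/and.ALU ; pair
t=5 i7&i8:xor.ALU/blt.BR ; pair

ISSUED = 5,6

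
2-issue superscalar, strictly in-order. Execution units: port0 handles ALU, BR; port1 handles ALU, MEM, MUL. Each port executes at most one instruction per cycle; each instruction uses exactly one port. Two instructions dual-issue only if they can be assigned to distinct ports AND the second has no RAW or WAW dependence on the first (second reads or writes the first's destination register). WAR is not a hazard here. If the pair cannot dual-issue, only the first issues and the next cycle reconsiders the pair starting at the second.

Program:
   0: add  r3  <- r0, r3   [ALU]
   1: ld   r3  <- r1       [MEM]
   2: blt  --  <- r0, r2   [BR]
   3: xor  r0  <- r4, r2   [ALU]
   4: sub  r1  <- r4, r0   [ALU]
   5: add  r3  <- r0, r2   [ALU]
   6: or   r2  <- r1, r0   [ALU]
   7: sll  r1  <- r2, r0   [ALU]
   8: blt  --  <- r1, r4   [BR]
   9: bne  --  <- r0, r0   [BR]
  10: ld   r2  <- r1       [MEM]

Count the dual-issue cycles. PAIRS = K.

0. add @i0  | WAW r3
1. ld;blt @i1,i2  | pair
2. xor @i3  | RAW r0
3. sub;add @i4,i5  | pair
4. or @i6  | RAW r2
5. sll @i7  | RAW r1
6. blt @i8  | no-port BR/BR
7. bne;ld @i9,i10  | pair

PAIRS = 3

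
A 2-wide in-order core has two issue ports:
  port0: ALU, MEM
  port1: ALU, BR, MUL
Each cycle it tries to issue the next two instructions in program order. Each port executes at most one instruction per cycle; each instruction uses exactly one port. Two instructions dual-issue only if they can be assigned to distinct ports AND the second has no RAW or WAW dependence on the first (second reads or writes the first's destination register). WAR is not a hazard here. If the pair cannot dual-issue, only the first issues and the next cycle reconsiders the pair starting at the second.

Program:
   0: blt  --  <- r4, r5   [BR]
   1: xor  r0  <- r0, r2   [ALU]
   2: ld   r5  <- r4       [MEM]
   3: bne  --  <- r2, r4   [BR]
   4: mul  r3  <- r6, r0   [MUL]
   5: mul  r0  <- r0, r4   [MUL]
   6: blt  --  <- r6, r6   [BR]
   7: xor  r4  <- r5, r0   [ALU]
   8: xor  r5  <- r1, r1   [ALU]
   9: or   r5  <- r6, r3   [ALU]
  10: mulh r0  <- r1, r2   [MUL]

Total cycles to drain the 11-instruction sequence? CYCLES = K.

CYCLES = 7

  cy0 -> i0/i1 (blt/xor) 2-wide
  cy1 -> i2/i3 (ld/bne) 2-wide
  cy2 -> i4 (mul) no-port MUL/MUL
  cy3 -> i5 (mul) no-port MUL/BR
  cy4 -> i6/i7 (blt/xor) 2-wide
  cy5 -> i8 (xor) WAW r5
  cy6 -> i9/i10 (or/mulh) 2-wide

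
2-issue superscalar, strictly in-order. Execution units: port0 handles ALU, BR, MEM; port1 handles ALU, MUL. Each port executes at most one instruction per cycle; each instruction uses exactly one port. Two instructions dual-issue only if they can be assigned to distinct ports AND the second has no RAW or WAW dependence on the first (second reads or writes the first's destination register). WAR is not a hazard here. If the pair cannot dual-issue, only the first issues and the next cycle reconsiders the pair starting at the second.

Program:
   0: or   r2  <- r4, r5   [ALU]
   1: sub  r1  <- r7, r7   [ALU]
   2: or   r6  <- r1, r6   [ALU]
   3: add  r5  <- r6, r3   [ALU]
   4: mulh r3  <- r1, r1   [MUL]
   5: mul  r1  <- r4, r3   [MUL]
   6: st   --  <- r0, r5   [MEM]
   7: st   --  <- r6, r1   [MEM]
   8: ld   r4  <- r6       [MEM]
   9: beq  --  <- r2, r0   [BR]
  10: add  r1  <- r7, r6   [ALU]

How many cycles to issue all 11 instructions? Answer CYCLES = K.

[0] i0+i1  or.ALU+sub.ALU  -- dual
[1] i2  or.ALU  -- RAW r6
[2] i3+i4  add.ALU+mulh.MUL  -- dual
[3] i5+i6  mul.MUL+st.MEM  -- dual
[4] i7  st.MEM  -- no-port MEM/MEM
[5] i8  ld.MEM  -- no-port MEM/BR
[6] i9+i10  beq.BR+add.ALU  -- dual

CYCLES = 7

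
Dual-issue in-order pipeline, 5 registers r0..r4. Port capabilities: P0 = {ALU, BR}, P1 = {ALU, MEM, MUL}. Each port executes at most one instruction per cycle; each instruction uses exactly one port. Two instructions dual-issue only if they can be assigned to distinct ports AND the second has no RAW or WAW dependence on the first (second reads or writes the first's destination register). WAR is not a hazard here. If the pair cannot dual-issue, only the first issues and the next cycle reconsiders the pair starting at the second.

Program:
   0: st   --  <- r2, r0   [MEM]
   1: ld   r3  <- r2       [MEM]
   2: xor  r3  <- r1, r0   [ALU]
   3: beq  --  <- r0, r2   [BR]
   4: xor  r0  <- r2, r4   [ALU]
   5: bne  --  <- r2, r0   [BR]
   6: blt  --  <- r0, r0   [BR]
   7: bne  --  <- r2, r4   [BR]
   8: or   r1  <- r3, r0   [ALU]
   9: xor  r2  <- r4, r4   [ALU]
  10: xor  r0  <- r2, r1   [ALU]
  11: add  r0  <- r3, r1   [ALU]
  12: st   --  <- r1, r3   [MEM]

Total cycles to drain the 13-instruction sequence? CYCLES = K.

CYCLES = 10

t=0 i0:st.MEM ; no-port MEM/MEM
t=1 i1:ld.MEM ; WAW r3
t=2 i2,i3:xor.ALU beq.BR ; pair
t=3 i4:xor.ALU ; RAW r0
t=4 i5:bne.BR ; no-port BR/BR
t=5 i6:blt.BR ; no-port BR/BR
t=6 i7,i8:bne.BR or.ALU ; pair
t=7 i9:xor.ALU ; RAW r2
t=8 i10:xor.ALU ; WAW r0
t=9 i11,i12:add.ALU st.MEM ; pair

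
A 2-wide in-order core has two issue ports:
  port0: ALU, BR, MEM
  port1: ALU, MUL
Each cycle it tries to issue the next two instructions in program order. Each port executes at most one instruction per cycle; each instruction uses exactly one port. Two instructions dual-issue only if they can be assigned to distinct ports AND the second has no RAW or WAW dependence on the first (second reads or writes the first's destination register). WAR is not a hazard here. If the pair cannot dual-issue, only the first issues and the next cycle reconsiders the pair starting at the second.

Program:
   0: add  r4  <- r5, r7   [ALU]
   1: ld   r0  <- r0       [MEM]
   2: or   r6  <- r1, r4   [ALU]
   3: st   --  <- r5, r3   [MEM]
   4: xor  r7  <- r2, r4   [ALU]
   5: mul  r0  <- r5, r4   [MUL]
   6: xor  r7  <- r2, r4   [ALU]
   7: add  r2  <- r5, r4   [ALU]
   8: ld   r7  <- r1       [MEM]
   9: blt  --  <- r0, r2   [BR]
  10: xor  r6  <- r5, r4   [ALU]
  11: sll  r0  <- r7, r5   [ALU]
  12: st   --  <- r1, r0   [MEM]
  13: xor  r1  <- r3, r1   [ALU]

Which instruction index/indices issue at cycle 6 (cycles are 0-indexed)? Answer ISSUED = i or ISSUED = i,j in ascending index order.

0. add.ALU;ld.MEM @i0+i1  | pair
1. or.ALU;st.MEM @i2+i3  | pair
2. xor.ALU;mul.MUL @i4+i5  | pair
3. xor.ALU;add.ALU @i6+i7  | pair
4. ld.MEM @i8  | no-port MEM/BR
5. blt.BR;xor.ALU @i9+i10  | pair
6. sll.ALU @i11  | RAW r0
7. st.MEM;xor.ALU @i12+i13  | pair

ISSUED = 11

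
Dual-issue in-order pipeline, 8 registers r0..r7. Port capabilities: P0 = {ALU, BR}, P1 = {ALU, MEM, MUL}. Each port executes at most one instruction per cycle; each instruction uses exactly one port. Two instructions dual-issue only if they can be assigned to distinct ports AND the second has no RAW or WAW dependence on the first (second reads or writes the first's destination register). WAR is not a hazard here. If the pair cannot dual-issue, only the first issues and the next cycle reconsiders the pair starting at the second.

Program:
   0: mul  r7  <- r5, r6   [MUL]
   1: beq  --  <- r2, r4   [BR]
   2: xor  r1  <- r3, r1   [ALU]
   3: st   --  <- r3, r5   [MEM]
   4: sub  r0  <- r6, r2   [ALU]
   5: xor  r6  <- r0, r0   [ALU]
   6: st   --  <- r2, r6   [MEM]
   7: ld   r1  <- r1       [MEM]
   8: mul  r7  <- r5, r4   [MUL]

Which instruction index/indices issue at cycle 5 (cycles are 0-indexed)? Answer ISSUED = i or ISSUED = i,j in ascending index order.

ISSUED = 7

0. mul.MUL/beq.BR @i0/i1  | 2-wide
1. xor.ALU/st.MEM @i2/i3  | 2-wide
2. sub.ALU @i4  | RAW r0
3. xor.ALU @i5  | RAW r6
4. st.MEM @i6  | no-port MEM/MEM
5. ld.MEM @i7  | no-port MEM/MUL
6. mul.MUL @i8  | tail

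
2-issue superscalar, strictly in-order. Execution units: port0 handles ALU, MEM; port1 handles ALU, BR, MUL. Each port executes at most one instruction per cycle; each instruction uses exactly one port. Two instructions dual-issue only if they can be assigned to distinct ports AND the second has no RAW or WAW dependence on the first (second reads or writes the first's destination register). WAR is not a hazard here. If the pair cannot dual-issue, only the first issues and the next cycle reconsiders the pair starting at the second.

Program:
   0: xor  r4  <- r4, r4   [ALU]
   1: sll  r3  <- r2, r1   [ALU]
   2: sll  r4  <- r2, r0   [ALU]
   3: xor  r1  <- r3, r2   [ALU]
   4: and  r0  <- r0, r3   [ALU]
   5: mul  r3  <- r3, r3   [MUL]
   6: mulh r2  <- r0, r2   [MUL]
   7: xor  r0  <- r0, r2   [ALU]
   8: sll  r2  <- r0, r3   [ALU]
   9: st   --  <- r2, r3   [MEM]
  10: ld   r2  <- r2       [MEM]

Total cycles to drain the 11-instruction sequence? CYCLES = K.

#0 head=0: xor/sll i0/i1 pair
#1 head=2: sll/xor i2/i3 pair
#2 head=4: and/mul i4/i5 pair
#3 head=6: mulh i6 RAW r2
#4 head=7: xor i7 RAW r0
#5 head=8: sll i8 RAW r2
#6 head=9: st i9 no-port MEM/MEM
#7 head=10: ld i10 tail

CYCLES = 8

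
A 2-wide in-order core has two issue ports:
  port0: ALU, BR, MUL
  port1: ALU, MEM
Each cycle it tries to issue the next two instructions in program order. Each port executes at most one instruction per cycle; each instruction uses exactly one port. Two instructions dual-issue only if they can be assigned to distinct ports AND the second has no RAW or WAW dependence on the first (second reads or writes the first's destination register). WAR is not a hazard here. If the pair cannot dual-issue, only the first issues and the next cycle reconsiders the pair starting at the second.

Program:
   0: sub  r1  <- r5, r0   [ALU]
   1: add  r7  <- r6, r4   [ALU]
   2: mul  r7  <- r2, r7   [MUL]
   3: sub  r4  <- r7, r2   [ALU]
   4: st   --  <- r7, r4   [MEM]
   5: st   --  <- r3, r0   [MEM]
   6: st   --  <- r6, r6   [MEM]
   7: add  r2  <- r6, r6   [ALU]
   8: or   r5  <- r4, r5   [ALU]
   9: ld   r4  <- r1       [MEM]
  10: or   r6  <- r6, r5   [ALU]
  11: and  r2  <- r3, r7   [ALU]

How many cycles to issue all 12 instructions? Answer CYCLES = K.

CYCLES = 8

c0: i0+i1 sub.ALU;add.ALU  pair
c1: i2 mul.MUL  RAW r7
c2: i3 sub.ALU  RAW r4
c3: i4 st.MEM  no-port MEM/MEM
c4: i5 st.MEM  no-port MEM/MEM
c5: i6+i7 st.MEM;add.ALU  pair
c6: i8+i9 or.ALU;ld.MEM  pair
c7: i10+i11 or.ALU;and.ALU  pair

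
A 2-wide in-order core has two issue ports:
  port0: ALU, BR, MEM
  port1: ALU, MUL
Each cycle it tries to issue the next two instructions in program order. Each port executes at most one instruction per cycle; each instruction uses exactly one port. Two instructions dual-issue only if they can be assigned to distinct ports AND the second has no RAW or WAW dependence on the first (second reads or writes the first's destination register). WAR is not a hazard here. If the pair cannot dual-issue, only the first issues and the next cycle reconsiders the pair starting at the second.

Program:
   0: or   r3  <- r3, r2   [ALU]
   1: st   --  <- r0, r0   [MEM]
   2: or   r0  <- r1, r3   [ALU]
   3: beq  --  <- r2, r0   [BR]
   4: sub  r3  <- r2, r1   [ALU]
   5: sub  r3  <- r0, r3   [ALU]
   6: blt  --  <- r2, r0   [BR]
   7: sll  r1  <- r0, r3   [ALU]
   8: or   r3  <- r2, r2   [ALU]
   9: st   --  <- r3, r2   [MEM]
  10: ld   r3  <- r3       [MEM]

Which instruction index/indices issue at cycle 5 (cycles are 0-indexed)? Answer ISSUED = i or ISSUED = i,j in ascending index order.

ISSUED = 9

t=0 i0&i1:or.ALU+st.MEM ; dual
t=1 i2:or.ALU ; RAW r0
t=2 i3&i4:beq.BR+sub.ALU ; dual
t=3 i5&i6:sub.ALU+blt.BR ; dual
t=4 i7&i8:sll.ALU+or.ALU ; dual
t=5 i9:st.MEM ; no-port MEM/MEM
t=6 i10:ld.MEM ; tail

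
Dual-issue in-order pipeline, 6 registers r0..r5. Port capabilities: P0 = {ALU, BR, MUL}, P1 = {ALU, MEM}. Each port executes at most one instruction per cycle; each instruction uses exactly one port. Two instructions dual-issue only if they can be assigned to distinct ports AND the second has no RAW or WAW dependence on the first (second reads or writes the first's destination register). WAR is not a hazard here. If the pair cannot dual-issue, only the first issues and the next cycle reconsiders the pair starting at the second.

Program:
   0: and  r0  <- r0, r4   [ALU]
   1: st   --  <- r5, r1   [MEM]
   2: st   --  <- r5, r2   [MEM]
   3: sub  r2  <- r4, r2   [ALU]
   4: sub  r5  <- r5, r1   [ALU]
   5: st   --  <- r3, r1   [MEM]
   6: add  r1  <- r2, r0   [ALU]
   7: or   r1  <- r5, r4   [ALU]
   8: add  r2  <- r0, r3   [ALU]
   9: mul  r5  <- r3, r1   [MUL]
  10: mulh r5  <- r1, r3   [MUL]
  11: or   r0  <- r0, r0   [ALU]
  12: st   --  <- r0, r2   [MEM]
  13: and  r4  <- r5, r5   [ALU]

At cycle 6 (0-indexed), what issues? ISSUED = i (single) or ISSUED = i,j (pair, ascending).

ISSUED = 10,11

#0 head=0: and.ALU/st.MEM i0,i1 pair
#1 head=2: st.MEM/sub.ALU i2,i3 pair
#2 head=4: sub.ALU/st.MEM i4,i5 pair
#3 head=6: add.ALU i6 WAW r1
#4 head=7: or.ALU/add.ALU i7,i8 pair
#5 head=9: mul.MUL i9 no-port MUL/MUL
#6 head=10: mulh.MUL/or.ALU i10,i11 pair
#7 head=12: st.MEM/and.ALU i12,i13 pair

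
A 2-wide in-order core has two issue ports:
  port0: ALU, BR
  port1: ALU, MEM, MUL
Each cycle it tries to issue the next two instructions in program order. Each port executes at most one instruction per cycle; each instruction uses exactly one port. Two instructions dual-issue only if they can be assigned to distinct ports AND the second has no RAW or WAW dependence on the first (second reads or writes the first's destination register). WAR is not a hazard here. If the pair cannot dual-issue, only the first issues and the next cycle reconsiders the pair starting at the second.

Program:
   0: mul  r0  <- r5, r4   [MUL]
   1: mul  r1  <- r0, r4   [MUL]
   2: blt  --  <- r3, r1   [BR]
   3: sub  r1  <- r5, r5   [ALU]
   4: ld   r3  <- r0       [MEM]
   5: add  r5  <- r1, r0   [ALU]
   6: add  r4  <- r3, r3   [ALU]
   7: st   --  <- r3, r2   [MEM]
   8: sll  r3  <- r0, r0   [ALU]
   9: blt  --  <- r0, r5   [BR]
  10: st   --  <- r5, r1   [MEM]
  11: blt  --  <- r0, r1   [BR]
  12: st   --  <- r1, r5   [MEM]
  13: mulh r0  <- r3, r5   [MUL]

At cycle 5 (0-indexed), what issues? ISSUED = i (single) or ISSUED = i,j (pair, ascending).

0. mul @i0  | no-port MUL/MUL
1. mul @i1  | RAW r1
2. blt sub @i2+i3  | dual
3. ld add @i4+i5  | dual
4. add st @i6+i7  | dual
5. sll blt @i8+i9  | dual
6. st blt @i10+i11  | dual
7. st @i12  | no-port MEM/MUL
8. mulh @i13  | tail

ISSUED = 8,9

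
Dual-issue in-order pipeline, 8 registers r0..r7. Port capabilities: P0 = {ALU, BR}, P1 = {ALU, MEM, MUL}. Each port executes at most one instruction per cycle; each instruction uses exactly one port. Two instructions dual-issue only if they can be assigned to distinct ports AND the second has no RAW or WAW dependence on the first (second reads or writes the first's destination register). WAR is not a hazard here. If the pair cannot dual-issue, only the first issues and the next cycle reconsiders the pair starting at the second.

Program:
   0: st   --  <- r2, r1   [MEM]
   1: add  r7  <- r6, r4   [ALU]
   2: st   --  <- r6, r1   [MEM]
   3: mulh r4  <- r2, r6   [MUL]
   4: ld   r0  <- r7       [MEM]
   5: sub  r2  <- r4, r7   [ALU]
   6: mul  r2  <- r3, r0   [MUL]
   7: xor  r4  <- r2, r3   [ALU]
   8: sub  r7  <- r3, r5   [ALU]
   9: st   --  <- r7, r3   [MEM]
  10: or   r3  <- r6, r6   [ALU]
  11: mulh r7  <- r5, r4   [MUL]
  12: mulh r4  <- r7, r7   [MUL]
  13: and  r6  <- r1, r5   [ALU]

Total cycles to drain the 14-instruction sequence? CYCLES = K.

0. st/add @i0,i1  | pair
1. st @i2  | no-port MEM/MUL
2. mulh @i3  | no-port MUL/MEM
3. ld/sub @i4,i5  | pair
4. mul @i6  | RAW r2
5. xor/sub @i7,i8  | pair
6. st/or @i9,i10  | pair
7. mulh @i11  | no-port MUL/MUL
8. mulh/and @i12,i13  | pair

CYCLES = 9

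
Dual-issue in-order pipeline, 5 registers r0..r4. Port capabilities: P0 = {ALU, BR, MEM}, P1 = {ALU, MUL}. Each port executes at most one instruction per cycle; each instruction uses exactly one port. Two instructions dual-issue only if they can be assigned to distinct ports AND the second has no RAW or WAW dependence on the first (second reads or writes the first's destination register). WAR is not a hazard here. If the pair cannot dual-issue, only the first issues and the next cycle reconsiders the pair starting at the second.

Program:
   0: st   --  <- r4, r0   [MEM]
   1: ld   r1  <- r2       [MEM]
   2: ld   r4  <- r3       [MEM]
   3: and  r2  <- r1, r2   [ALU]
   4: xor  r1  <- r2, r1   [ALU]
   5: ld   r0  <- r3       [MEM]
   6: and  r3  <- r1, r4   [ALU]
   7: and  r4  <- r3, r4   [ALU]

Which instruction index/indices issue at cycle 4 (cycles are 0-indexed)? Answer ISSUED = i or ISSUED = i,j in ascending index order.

ISSUED = 6

c0: i0 st  no-port MEM/MEM
c1: i1 ld  no-port MEM/MEM
c2: i2&i3 ld and  dual
c3: i4&i5 xor ld  dual
c4: i6 and  RAW r3
c5: i7 and  tail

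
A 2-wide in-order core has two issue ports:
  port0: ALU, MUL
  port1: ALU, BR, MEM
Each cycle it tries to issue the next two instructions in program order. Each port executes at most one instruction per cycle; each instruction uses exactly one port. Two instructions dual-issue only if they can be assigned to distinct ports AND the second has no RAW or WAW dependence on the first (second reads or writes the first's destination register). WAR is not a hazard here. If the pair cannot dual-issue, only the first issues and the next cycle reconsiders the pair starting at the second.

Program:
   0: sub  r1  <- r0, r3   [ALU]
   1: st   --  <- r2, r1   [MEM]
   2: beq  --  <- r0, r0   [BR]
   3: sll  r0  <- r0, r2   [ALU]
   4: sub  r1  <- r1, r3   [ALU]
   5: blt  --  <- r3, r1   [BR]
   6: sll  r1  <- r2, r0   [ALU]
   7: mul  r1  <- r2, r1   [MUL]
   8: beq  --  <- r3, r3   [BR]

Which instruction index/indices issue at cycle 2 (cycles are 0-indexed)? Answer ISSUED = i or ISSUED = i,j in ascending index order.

ISSUED = 2,3

[0] i0  sub  -- RAW r1
[1] i1  st  -- no-port MEM/BR
[2] i2&i3  beq+sll  -- pair
[3] i4  sub  -- RAW r1
[4] i5&i6  blt+sll  -- pair
[5] i7&i8  mul+beq  -- pair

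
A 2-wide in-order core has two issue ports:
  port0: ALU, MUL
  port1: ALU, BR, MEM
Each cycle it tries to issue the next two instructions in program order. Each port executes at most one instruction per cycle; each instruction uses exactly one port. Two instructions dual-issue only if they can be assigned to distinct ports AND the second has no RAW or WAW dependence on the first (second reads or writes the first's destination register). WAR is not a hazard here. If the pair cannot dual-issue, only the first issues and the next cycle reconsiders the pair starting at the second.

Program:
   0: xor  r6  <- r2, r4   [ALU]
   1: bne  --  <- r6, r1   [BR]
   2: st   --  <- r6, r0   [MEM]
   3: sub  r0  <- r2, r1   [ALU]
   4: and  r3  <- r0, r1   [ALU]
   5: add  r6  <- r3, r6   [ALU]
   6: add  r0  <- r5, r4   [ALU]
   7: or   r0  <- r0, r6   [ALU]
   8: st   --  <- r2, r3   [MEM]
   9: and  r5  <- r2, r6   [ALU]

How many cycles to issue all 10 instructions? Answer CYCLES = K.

0. xor @i0  | RAW r6
1. bne @i1  | no-port BR/MEM
2. st;sub @i2&i3  | dual
3. and @i4  | RAW r3
4. add;add @i5&i6  | dual
5. or;st @i7&i8  | dual
6. and @i9  | tail

CYCLES = 7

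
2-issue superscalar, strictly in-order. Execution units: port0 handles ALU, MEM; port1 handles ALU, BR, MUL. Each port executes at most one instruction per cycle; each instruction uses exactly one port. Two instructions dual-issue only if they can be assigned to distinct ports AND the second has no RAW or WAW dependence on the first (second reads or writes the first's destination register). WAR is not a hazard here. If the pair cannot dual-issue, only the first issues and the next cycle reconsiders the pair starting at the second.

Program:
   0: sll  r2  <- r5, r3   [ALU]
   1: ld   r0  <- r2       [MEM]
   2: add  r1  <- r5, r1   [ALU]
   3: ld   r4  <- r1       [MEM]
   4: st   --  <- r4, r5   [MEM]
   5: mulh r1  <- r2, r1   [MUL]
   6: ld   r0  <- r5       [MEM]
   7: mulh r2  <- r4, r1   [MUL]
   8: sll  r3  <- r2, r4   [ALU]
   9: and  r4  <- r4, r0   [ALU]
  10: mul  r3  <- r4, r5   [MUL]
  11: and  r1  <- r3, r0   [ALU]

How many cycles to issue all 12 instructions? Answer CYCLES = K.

c0: i0 sll  RAW r2
c1: i1+i2 ld;add  dual
c2: i3 ld  no-port MEM/MEM
c3: i4+i5 st;mulh  dual
c4: i6+i7 ld;mulh  dual
c5: i8+i9 sll;and  dual
c6: i10 mul  RAW r3
c7: i11 and  tail

CYCLES = 8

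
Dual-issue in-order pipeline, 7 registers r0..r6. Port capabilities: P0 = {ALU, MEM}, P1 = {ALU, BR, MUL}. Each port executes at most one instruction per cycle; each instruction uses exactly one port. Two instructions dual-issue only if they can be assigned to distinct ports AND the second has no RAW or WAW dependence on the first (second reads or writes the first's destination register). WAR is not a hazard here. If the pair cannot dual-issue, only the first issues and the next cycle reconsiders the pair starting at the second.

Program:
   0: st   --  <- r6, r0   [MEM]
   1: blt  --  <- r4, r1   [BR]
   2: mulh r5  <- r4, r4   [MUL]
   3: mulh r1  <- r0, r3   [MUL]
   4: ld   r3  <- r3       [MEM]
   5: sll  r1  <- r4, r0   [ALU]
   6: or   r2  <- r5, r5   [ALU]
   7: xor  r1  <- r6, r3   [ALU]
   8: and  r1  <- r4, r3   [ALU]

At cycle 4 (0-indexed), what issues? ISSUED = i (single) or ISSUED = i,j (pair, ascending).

ISSUED = 7

[0] i0+i1  st+blt  -- dual
[1] i2  mulh  -- no-port MUL/MUL
[2] i3+i4  mulh+ld  -- dual
[3] i5+i6  sll+or  -- dual
[4] i7  xor  -- WAW r1
[5] i8  and  -- tail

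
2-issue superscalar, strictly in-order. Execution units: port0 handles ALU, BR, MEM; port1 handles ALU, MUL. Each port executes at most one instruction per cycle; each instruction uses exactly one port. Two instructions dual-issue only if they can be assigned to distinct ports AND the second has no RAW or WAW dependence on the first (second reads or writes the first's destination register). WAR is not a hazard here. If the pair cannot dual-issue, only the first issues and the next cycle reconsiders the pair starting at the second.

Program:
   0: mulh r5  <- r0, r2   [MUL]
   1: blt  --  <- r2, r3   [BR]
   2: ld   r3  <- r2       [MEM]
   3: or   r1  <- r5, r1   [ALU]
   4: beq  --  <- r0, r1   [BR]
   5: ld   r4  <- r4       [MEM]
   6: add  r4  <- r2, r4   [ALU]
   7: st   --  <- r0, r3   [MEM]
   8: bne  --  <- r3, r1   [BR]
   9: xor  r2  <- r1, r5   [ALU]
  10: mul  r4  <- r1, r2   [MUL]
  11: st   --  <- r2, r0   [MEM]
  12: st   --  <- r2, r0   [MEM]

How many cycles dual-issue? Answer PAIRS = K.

PAIRS = 5

t=0 i0/i1:mulh.MUL/blt.BR ; dual
t=1 i2/i3:ld.MEM/or.ALU ; dual
t=2 i4:beq.BR ; no-port BR/MEM
t=3 i5:ld.MEM ; RAW+WAW r4
t=4 i6/i7:add.ALU/st.MEM ; dual
t=5 i8/i9:bne.BR/xor.ALU ; dual
t=6 i10/i11:mul.MUL/st.MEM ; dual
t=7 i12:st.MEM ; tail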